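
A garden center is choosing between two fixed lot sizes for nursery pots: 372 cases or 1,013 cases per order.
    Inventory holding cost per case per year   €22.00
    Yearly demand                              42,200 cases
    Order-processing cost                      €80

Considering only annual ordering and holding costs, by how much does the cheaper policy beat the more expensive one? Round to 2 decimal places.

TC(Q) = (D/Q)S + (Q/2)H
TC(372) = (42,200/372)×80 + (372/2)×22 = €13,167.27
TC(1,013) = (42,200/1,013)×80 + (1,013/2)×22 = €14,475.68
Lots of 372 are cheaper by €1,308.41.

€1,308.41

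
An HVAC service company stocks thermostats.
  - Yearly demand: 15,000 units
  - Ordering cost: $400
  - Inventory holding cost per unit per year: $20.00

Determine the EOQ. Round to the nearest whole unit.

775 units

Optimal lot size Q* = (2 × 15,000 × $400 / $20)^½ ≈ 774.60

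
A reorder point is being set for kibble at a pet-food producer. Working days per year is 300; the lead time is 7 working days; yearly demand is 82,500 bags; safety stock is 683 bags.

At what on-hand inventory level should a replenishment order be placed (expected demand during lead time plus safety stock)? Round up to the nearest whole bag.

2,608 bags

Daily demand d = 82,500 / 300 = 275.000 bags/day
Demand during lead time = 275.000 × 7 = 1,925.00
Reorder point = 1,925.00 + 683 = 2,608.00 → round up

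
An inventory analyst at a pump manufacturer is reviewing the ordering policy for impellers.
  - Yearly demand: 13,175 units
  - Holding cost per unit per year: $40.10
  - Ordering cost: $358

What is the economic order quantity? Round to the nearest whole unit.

485 units

2DS/H = 2·13,175·358/40.1 = 235,244.39
EOQ = √235,244.39 ≈ 485.02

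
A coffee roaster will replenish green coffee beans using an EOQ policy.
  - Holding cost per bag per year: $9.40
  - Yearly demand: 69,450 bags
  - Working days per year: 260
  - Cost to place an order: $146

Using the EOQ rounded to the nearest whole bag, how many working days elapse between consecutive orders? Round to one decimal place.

5.5 days

EOQ = √(2DS/H) = √(2 × 69,450 × 146 / 9.4)
    = √(2,157,382.98) ≈ 1,468.80 → Q = 1,469 bags
T = Q/D × 260 days = 1,469/69,450 × 260 = 5.499 days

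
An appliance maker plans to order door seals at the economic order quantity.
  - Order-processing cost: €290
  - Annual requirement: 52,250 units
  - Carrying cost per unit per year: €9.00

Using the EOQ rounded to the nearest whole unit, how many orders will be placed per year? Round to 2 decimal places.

28.47 orders per year

Optimal lot size Q* = (2 × 52,250 × €290 / €9)^½ ≈ 1,835.00 → Q = 1,835
N = D/Q = 52,250/1,835 ≈ 28.474 orders/yr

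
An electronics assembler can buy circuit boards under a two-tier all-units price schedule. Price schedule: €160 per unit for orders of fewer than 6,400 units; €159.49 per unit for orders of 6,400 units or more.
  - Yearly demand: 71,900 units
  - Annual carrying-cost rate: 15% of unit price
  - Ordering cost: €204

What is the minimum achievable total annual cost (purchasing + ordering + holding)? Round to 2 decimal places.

€11,530,533.84

H₁ = 15%×€160 = €24.0000;  H₂ = 15%×€159.49 = €23.9235
EOQ₁ = √(2×71,900×204/24.0000) = 1,105.58  (< 6,400, feasible at tier 1)
EOQ₂ = √(2×71,900×204/23.9235) = 1,107.34  (< 6,400 → use Q = 6,400 at tier-2 price)
TC(tier 1 (EOQ₁), Q≈1,105.6) = €11,530,533.84
TC(tier 2, Q≈6,400.0) = €11,546,178.01
Minimum at tier 1 (EOQ₁): €11,530,533.84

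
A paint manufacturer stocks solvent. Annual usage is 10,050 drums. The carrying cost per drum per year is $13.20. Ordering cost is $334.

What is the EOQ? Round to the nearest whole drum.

713 drums

Optimal lot size Q* = (2 × 10,050 × $334 / $13.2)^½ ≈ 713.16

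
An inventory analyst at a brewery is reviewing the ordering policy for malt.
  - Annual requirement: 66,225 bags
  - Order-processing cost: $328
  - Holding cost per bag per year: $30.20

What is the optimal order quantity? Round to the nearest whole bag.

1,199 bags

2DS/H = 2·66,225·328/30.2 = 1,438,529.80
EOQ = √1,438,529.80 ≈ 1,199.39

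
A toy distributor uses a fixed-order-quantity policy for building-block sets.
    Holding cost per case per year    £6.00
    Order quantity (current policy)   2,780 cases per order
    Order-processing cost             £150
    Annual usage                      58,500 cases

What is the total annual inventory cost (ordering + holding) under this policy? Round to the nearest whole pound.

£11,496

Orders/yr = 58,500/2,780 = 21.043; ordering cost = 21.043 × £150 = £3,156.47
Average inventory = 2,780/2 = 1390; holding cost = 1390 × £6 = £8,340.00
Total = £3,156.47 + £8,340.00 = £11,496.47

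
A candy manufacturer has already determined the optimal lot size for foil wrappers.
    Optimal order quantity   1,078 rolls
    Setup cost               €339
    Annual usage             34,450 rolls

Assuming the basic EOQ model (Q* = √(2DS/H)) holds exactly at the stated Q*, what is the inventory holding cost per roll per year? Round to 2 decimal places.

€20.10

Since Q* = (2DS/H)^½, squaring gives Q*²·H = 2DS.
H = 2DS / Q² = 2 × 34,450 × 339 / 1,078² = 20.0993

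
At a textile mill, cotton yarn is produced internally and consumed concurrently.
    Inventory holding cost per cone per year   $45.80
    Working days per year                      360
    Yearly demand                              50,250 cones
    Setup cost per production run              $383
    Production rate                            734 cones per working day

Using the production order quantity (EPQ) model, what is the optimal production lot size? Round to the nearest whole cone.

d = 50,250/360 = 139.5833 cones/day;  effective holding cost H(1 − d/p) = 45.8·(1 − 139.5833/734) = 37.09030
Q* = √(2DS / H_eff) = √(2·50,250·383 / 37.09030) ≈ 1,018.71

1,019 cones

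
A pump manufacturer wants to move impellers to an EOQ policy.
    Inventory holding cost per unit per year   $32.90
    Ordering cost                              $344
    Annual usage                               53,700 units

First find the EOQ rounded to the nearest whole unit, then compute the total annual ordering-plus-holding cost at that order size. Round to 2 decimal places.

$34,864.17

Q* = √(2·D·S / H) = √(2·53,700·344 / 32.9) = √1,122,966.6 ≈ 1,059.70 → Q = 1,060 units
Annual ordering cost = (D/Q)·S = (53,700/1,060) × 344 = $17,427.17
Annual holding cost  = (Q/2)·H = (1,060/2) × 32.9 = $17,437.00
Total = $17,427.17 + $17,437.00 = $34,864.17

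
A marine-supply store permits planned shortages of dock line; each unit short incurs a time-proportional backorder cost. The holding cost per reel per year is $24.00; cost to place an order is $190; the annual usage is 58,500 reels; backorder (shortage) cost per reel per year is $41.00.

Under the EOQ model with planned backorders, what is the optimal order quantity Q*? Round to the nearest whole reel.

1,212 reels

Q* = √(2DS/H) · √((H + b)/b)
   = √(2 × 58,500 × 190 / 24) · √((24 + 41) / 41)
   = 962.419 × 1.2591 ≈ 1,211.79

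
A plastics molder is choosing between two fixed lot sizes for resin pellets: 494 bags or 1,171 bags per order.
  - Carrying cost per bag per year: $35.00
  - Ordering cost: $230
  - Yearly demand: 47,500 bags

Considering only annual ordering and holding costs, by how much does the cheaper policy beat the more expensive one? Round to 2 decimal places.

$938.25

TC(Q) = (D/Q)S + (Q/2)H
TC(494) = (47,500/494)×230 + (494/2)×35 = $30,760.38
TC(1,171) = (47,500/1,171)×230 + (1,171/2)×35 = $29,822.13
|ΔTC| = |$30,760.38 − $29,822.13| = $938.25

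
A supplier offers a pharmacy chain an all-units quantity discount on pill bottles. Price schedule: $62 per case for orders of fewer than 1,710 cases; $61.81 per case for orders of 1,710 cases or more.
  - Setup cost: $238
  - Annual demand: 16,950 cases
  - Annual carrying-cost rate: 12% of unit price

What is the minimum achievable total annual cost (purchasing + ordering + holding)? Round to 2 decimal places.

$1,056,380.33

H₁ = 12%×$62 = $7.4400;  H₂ = 12%×$61.81 = $7.4172
EOQ₁ = √(2×16,950×238/7.4400) = 1,041.36  (< 1,710, feasible at tier 1)
EOQ₂ = √(2×16,950×238/7.4172) = 1,042.96  (< 1,710 → use Q = 1,710 at tier-2 price)
TC(tier 1 (EOQ₁), Q≈1,041.4) = $1,058,647.74
TC(tier 2, Q≈1,710.0) = $1,056,380.33
Minimum at tier 2: $1,056,380.33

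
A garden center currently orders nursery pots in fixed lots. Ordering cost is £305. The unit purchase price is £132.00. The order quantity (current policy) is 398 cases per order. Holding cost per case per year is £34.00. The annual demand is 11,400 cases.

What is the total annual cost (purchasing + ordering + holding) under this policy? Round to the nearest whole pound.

Ordering: D/Q × S = 11,400/398 × £305 = £8,736.18
Holding:  Q/2 × H = 398/2 × £34 = £6,766.00
Purchase cost = D·C = 11,400 × 132 = £1,504,800.00
Total = £8,736.18 + £6,766.00 + £1,504,800.00 = £1,520,302.18

£1,520,302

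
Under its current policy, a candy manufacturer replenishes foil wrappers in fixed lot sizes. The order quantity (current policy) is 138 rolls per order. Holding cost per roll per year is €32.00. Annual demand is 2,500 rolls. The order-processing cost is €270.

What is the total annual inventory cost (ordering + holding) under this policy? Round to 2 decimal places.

€7,099.30

Orders/yr = 2,500/138 = 18.116; ordering cost = 18.116 × €270 = €4,891.30
Average inventory = 138/2 = 69; holding cost = 69 × €32 = €2,208.00
Total = €4,891.30 + €2,208.00 = €7,099.30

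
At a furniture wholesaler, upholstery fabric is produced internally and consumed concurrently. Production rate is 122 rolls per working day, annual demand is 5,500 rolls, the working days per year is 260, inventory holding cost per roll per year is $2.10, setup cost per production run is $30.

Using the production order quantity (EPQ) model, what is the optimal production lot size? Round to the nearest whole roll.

Daily demand d = 5,500/260 = 21.154; p = 122; 1 − d/p = 0.82661
EPQ = √(2DS / (H(1 − d/p)))
    = √(2 × 5,500 × 30 / (2.1 × 0.82661)) ≈ 436.01

436 rolls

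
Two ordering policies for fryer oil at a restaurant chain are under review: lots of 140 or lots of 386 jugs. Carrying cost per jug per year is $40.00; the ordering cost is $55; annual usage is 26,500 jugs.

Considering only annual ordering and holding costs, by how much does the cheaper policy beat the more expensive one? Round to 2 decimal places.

$1,714.81

For each Q, cost = (D/Q)·S + (Q/2)·H.
TC(140) = (26,500/140)×55 + (140/2)×40 = $13,210.71
TC(386) = (26,500/386)×55 + (386/2)×40 = $11,495.91
Cheaper: Q = 386.  Difference = $1,714.81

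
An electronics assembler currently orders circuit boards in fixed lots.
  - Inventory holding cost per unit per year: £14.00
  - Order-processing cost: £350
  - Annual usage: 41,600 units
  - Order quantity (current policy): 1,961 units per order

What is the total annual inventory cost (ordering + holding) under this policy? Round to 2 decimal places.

£21,151.78

Orders/yr = 41,600/1,961 = 21.214; ordering cost = 21.214 × £350 = £7,424.78
Average inventory = 1,961/2 = 980.5; holding cost = 980.5 × £14 = £13,727.00
Total = £7,424.78 + £13,727.00 = £21,151.78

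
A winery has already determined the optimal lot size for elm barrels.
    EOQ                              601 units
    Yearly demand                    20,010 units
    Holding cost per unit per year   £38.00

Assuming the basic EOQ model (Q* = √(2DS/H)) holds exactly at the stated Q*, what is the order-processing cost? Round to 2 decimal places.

Since Q* = (2DS/H)^½, squaring gives Q*²·H = 2DS.
S = Q²H / (2D) = 601² × 38 / (2 × 20,010) = 342.9695

£342.97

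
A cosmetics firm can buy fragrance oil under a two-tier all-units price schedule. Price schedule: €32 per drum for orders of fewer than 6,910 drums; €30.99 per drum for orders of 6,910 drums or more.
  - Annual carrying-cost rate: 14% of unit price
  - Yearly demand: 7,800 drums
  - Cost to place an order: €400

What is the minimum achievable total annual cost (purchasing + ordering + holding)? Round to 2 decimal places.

H₁ = 14%×€32 = €4.4800;  H₂ = 14%×€30.99 = €4.3386
EOQ₁ = √(2×7,800×400/4.4800) = 1,180.19  (< 6,910, feasible at tier 1)
EOQ₂ = √(2×7,800×400/4.3386) = 1,199.27  (< 6,910 → use Q = 6,910 at tier-2 price)
TC(tier 1 (EOQ₁), Q≈1,180.2) = €254,887.27
TC(tier 2, Q≈6,910.0) = €257,163.38
Minimum at tier 1 (EOQ₁): €254,887.27

€254,887.27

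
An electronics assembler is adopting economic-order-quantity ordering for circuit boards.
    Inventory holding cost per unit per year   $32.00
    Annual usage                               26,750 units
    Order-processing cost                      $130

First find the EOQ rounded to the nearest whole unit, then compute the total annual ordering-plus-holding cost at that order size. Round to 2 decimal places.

$14,918.45

EOQ = √(2DS/H) = √(2 × 26,750 × 130 / 32)
    = √(217,343.75) ≈ 466.20 → Q = 466 units
Ordering: D/Q × S = 26,750/466 × $130 = $7,462.45
Holding:  Q/2 × H = 466/2 × $32 = $7,456.00
Total = $7,462.45 + $7,456.00 = $14,918.45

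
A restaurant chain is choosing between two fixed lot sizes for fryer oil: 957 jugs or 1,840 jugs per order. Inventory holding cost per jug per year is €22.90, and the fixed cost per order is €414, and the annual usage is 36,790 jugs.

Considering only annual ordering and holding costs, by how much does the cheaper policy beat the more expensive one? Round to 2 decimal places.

TC(Q) = (D/Q)S + (Q/2)H
TC(957) = (36,790/957)×414 + (957/2)×22.9 = €26,873.07
TC(1,840) = (36,790/1,840)×414 + (1,840/2)×22.9 = €29,345.75
Cheaper: Q = 957.  Difference = €2,472.68

€2,472.68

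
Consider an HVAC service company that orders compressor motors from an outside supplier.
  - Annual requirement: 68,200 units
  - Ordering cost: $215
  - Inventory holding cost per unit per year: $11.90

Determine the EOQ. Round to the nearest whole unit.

Optimal lot size Q* = (2 × 68,200 × $215 / $11.9)^½ ≈ 1,569.83

1,570 units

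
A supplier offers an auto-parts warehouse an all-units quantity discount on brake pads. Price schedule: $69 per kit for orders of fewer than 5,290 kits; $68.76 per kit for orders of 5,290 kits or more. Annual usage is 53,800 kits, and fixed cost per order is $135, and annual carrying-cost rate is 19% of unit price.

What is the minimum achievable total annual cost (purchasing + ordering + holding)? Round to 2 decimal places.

$3,725,999.85

H₁ = 19%×$69 = $13.1100;  H₂ = 19%×$68.76 = $13.0644
EOQ₁ = √(2×53,800×135/13.1100) = 1,052.62  (< 5,290, feasible at tier 1)
EOQ₂ = √(2×53,800×135/13.0644) = 1,054.46  (< 5,290 → use Q = 5,290 at tier-2 price)
TC(tier 1 (EOQ₁), Q≈1,052.6) = $3,725,999.85
TC(tier 2, Q≈5,290.0) = $3,735,216.31
Minimum at tier 1 (EOQ₁): $3,725,999.85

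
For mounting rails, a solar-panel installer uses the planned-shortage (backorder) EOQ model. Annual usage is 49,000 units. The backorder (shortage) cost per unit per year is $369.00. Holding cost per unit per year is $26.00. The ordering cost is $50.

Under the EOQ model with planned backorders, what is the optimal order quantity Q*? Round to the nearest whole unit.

449 units

Q* = √(2DS/H) · √((H + b)/b)
   = √(2 × 49,000 × 50 / 26) · √((26 + 369) / 369)
   = 434.122 × 1.0346 ≈ 449.16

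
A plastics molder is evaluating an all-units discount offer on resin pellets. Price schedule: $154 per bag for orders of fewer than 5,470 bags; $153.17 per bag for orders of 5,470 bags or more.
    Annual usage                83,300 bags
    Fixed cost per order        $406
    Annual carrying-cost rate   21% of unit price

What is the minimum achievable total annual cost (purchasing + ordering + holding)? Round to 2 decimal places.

H₁ = 21%×$154 = $32.3400;  H₂ = 21%×$153.17 = $32.1657
EOQ₁ = √(2×83,300×406/32.3400) = 1,446.21  (< 5,470, feasible at tier 1)
EOQ₂ = √(2×83,300×406/32.1657) = 1,450.12  (< 5,470 → use Q = 5,470 at tier-2 price)
TC(tier 1 (EOQ₁), Q≈1,446.2) = $12,874,970.34
TC(tier 2, Q≈5,470.0) = $12,853,216.97
Minimum at tier 2: $12,853,216.97

$12,853,216.97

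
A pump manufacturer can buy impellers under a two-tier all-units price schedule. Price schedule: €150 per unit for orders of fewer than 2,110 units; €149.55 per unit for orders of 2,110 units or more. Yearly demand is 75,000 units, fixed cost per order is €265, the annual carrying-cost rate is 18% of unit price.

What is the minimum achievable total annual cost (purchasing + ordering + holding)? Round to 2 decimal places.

H₁ = 18%×€150 = €27.0000;  H₂ = 18%×€149.55 = €26.9190
EOQ₁ = √(2×75,000×265/27.0000) = 1,213.35  (< 2,110, feasible at tier 1)
EOQ₂ = √(2×75,000×265/26.9190) = 1,215.18  (< 2,110 → use Q = 2,110 at tier-2 price)
TC(tier 1 (EOQ₁), Q≈1,213.4) = €11,282,760.49
TC(tier 2, Q≈2,110.0) = €11,254,068.98
Minimum at tier 2: €11,254,068.98

€11,254,068.98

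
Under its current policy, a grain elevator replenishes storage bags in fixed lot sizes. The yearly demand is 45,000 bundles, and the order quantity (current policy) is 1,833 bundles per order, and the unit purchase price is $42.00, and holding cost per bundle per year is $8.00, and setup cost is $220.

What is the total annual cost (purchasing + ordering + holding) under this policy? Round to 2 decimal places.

$1,902,732.98

Annual ordering cost = (D/Q)·S = (45,000/1,833) × 220 = $5,400.98
Annual holding cost  = (Q/2)·H = (1,833/2) × 8 = $7,332.00
Purchase cost = D·C = 45,000 × 42 = $1,890,000.00
Total = $5,400.98 + $7,332.00 + $1,890,000.00 = $1,902,732.98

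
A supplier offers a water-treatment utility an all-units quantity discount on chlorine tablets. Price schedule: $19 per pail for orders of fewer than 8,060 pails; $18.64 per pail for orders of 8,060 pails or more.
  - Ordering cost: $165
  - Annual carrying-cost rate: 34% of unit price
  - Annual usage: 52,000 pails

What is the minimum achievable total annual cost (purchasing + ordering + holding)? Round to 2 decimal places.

H₁ = 34%×$19 = $6.4600;  H₂ = 34%×$18.64 = $6.3376
EOQ₁ = √(2×52,000×165/6.4600) = 1,629.83  (< 8,060, feasible at tier 1)
EOQ₂ = √(2×52,000×165/6.3376) = 1,645.49  (< 8,060 → use Q = 8,060 at tier-2 price)
TC(tier 1 (EOQ₁), Q≈1,629.8) = $998,528.70
TC(tier 2, Q≈8,060.0) = $995,885.04
Minimum at tier 2: $995,885.04

$995,885.04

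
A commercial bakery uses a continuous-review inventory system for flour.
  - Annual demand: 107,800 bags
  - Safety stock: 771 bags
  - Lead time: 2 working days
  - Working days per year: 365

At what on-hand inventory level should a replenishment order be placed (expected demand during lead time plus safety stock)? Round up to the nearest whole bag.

Daily demand d = 107,800 / 365 = 295.342 bags/day
Demand during lead time = 295.342 × 2 = 590.68
Reorder point = 590.68 + 771 = 1,361.68 → round up

1,362 bags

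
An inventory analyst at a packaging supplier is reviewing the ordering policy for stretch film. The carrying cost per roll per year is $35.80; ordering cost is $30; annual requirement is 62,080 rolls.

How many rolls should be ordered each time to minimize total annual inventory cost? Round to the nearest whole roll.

EOQ = √(2DS/H) = √(2 × 62,080 × 30 / 35.8)
    = √(104,044.69) ≈ 322.56

323 rolls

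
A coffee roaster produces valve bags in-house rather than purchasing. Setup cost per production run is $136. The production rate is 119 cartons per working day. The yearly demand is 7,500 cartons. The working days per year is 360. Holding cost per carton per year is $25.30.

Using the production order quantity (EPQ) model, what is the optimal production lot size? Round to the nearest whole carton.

313 cartons

d = 7,500/360 = 20.8333 cartons/day;  effective holding cost H(1 − d/p) = 25.3·(1 − 20.8333/119) = 20.87073
Q* = √(2DS / H_eff) = √(2·7,500·136 / 20.87073) ≈ 312.64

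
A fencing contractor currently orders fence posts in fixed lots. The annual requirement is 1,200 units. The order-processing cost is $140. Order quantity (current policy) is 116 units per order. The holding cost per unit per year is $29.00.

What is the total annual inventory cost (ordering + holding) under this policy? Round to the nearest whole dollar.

Ordering: D/Q × S = 1,200/116 × $140 = $1,448.28
Holding:  Q/2 × H = 116/2 × $29 = $1,682.00
Total = $1,448.28 + $1,682.00 = $3,130.28

$3,130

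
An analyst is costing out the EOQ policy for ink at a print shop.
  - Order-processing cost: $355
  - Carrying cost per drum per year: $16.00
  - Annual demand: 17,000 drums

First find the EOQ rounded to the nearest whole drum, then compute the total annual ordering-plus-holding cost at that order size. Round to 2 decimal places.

$13,896.76

2DS/H = 2·17,000·355/16 = 754,375.00
EOQ = √754,375.00 ≈ 868.55 → Q = 869 drums
Ordering: D/Q × S = 17,000/869 × $355 = $6,944.76
Holding:  Q/2 × H = 869/2 × $16 = $6,952.00
Total = $6,944.76 + $6,952.00 = $13,896.76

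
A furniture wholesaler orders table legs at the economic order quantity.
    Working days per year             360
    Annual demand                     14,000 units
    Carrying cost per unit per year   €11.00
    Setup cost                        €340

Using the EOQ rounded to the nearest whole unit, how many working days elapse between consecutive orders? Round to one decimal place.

23.9 days

2DS/H = 2·14,000·340/11 = 865,454.55
EOQ = √865,454.55 ≈ 930.30 → Q = 930 units
Days between orders = 360 / (D/Q) = 360 / 15.054 ≈ 23.914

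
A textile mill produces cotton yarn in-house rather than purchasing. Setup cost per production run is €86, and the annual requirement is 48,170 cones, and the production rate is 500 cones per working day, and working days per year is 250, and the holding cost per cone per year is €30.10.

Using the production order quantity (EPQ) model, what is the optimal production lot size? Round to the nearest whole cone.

669 cones

Daily demand d = 48,170/250 = 192.680; p = 500; 1 − d/p = 0.61464
EPQ = √(2DS / (H(1 − d/p)))
    = √(2 × 48,170 × 86 / (30.1 × 0.61464)) ≈ 669.20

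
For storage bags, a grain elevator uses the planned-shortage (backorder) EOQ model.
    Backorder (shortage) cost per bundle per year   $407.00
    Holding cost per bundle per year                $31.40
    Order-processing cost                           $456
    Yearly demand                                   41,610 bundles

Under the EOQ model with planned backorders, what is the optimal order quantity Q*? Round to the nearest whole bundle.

Q* = √(2DS/H) · √((H + b)/b)
   = √(2 × 41,610 × 456 / 31.4) · √((31.4 + 407) / 407)
   = 1,099.339 × 1.0379 ≈ 1,140.96

1,141 bundles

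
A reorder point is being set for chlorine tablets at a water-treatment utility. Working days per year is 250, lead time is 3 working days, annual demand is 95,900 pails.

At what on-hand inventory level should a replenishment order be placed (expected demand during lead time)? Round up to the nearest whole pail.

1,151 pails

Daily demand d = 95,900 / 250 = 383.600 pails/day
Demand during lead time = 383.600 × 3 = 1,150.80
Reorder point = 1,150.80 → round up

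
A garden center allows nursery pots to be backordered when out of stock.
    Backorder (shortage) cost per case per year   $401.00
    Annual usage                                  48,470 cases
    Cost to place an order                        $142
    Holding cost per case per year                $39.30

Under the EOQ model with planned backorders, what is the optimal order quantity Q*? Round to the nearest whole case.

620 cases

Basic EOQ = √(2·48,470·142/39.3) = 591.833
Backorder adjustment √((H+b)/b) = √((39.3+401)/401) = 1.0479
Q* = 591.833 × 1.0479 ≈ 620.16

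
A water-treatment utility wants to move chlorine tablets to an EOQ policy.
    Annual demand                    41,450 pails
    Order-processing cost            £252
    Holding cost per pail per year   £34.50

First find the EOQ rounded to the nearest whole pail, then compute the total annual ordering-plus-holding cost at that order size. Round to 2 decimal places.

£26,846.46

2DS/H = 2·41,450·252/34.5 = 605,530.43
EOQ = √605,530.43 ≈ 778.16 → Q = 778 pails
Ordering: D/Q × S = 41,450/778 × £252 = £13,425.96
Holding:  Q/2 × H = 778/2 × £34.5 = £13,420.50
Total = £13,425.96 + £13,420.50 = £26,846.46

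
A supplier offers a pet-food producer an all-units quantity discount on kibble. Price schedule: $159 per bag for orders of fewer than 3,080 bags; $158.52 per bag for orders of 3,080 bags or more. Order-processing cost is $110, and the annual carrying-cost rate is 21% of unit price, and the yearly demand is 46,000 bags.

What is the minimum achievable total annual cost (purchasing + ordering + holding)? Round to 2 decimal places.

H₁ = 21%×$159 = $33.3900;  H₂ = 21%×$158.52 = $33.2892
EOQ₁ = √(2×46,000×110/33.3900) = 550.53  (< 3,080, feasible at tier 1)
EOQ₂ = √(2×46,000×110/33.2892) = 551.36  (< 3,080 → use Q = 3,080 at tier-2 price)
TC(tier 1 (EOQ₁), Q≈550.5) = $7,332,382.24
TC(tier 2, Q≈3,080.0) = $7,344,828.23
Minimum at tier 1 (EOQ₁): $7,332,382.24

$7,332,382.24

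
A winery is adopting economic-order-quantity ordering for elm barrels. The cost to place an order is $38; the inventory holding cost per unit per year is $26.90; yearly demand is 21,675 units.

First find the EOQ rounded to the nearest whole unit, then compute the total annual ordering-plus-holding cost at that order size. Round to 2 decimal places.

$6,656.77

Q* = √(2·D·S / H) = √(2·21,675·38 / 26.9) = √61,237.9 ≈ 247.46 → Q = 247 units
Orders/yr = 21,675/247 = 87.753; ordering cost = 87.753 × $38 = $3,334.62
Average inventory = 247/2 = 123.5; holding cost = 123.5 × $26.9 = $3,322.15
Total = $3,334.62 + $3,322.15 = $6,656.77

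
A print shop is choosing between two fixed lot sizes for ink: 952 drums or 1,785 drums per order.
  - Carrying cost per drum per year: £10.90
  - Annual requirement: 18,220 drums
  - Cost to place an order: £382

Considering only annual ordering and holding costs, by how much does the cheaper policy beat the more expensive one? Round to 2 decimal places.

£1,128.07

Annual cost at Q: ordering D·S/Q plus holding Q·H/2.
TC(952) = (18,220/952)×382 + (952/2)×10.9 = £12,499.37
TC(1,785) = (18,220/1,785)×382 + (1,785/2)×10.9 = £13,627.43
|ΔTC| = |£12,499.37 − £13,627.43| = £1,128.07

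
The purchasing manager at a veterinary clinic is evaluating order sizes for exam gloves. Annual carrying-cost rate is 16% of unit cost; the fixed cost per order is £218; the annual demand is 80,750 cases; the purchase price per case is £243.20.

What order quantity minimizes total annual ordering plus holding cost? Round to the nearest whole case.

Carrying cost H = £243.2 × 16% = £38.9120/case/yr
Optimal lot size Q* = (2 × 80,750 × £218 / £38.912)^½ ≈ 951.20

951 cases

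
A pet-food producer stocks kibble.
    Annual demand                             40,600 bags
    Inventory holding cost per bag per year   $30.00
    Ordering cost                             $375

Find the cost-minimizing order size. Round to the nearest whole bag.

2DS/H = 2·40,600·375/30 = 1,015,000.00
EOQ = √1,015,000.00 ≈ 1,007.47

1,007 bags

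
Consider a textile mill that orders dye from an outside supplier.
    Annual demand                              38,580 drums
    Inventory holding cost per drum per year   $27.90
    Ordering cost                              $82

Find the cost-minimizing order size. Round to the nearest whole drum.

476 drums

EOQ = √(2DS/H) = √(2 × 38,580 × 82 / 27.9)
    = √(226,778.49) ≈ 476.21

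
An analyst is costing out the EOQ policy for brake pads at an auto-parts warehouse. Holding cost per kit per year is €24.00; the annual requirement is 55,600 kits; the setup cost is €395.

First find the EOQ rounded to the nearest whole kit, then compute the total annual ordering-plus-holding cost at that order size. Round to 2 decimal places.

Q* = √(2·D·S / H) = √(2·55,600·395 / 24) = √1,830,166.7 ≈ 1,352.84 → Q = 1,353 kits
Annual ordering cost = (D/Q)·S = (55,600/1,353) × 395 = €16,232.08
Annual holding cost  = (Q/2)·H = (1,353/2) × 24 = €16,236.00
Total = €16,232.08 + €16,236.00 = €32,468.08

€32,468.08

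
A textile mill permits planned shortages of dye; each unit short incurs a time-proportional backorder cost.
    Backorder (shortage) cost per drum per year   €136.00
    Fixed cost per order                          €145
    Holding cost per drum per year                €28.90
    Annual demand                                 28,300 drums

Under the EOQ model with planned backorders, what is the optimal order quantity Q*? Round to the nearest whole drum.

587 drums

Basic EOQ = √(2·28,300·145/28.9) = 532.897
Backorder adjustment √((H+b)/b) = √((28.9+136)/136) = 1.1011
Q* = 532.897 × 1.1011 ≈ 586.79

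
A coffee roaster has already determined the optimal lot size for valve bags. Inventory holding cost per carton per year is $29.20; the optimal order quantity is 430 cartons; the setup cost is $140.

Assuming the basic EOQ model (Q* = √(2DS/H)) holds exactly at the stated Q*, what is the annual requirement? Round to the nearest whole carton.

Since Q* = (2DS/H)^½, squaring gives Q*²·H = 2DS.
D = Q²H / (2S) = 430² × 29.2 / (2 × 140) = 19,282.43

19,282 cartons per year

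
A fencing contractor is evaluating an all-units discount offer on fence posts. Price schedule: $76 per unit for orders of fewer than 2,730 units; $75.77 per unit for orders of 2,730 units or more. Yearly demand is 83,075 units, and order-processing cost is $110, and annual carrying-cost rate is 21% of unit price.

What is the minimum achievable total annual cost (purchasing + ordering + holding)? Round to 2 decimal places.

H₁ = 21%×$76 = $15.9600;  H₂ = 21%×$75.77 = $15.9117
EOQ₁ = √(2×83,075×110/15.9600) = 1,070.11  (< 2,730, feasible at tier 1)
EOQ₂ = √(2×83,075×110/15.9117) = 1,071.74  (< 2,730 → use Q = 2,730 at tier-2 price)
TC(tier 1 (EOQ₁), Q≈1,070.1) = $6,330,779.02
TC(tier 2, Q≈2,730.0) = $6,319,659.56
Minimum at tier 2: $6,319,659.56

$6,319,659.56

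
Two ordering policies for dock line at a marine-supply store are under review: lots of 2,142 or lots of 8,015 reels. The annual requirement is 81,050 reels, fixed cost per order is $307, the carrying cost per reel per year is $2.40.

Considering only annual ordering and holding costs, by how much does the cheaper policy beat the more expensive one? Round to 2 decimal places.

$1,464.34

For each Q, cost = (D/Q)·S + (Q/2)·H.
TC(2,142) = (81,050/2,142)×307 + (2,142/2)×2.4 = $14,186.81
TC(8,015) = (81,050/8,015)×307 + (8,015/2)×2.4 = $12,722.47
|ΔTC| = |$14,186.81 − $12,722.47| = $1,464.34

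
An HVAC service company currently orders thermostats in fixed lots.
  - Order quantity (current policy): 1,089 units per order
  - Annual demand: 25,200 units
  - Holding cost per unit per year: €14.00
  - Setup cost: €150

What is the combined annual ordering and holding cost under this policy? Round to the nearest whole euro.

€11,094

Annual ordering cost = (D/Q)·S = (25,200/1,089) × 150 = €3,471.07
Annual holding cost  = (Q/2)·H = (1,089/2) × 14 = €7,623.00
Total = €3,471.07 + €7,623.00 = €11,094.07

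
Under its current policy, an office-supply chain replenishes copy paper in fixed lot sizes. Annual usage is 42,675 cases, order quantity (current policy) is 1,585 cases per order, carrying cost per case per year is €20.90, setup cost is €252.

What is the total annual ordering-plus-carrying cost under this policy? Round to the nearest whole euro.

€23,348

Orders/yr = 42,675/1,585 = 26.924; ordering cost = 26.924 × €252 = €6,784.92
Average inventory = 1,585/2 = 792.5; holding cost = 792.5 × €20.9 = €16,563.25
Total = €6,784.92 + €16,563.25 = €23,348.17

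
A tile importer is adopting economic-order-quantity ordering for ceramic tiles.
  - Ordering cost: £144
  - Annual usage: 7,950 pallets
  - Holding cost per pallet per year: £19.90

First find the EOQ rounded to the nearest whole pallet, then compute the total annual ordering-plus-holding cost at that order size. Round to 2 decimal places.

£6,750.04

Q* = √(2·D·S / H) = √(2·7,950·144 / 19.9) = √115,055.3 ≈ 339.20 → Q = 339 pallets
Orders/yr = 7,950/339 = 23.451; ordering cost = 23.451 × £144 = £3,376.99
Average inventory = 339/2 = 169.5; holding cost = 169.5 × £19.9 = £3,373.05
Total = £3,376.99 + £3,373.05 = £6,750.04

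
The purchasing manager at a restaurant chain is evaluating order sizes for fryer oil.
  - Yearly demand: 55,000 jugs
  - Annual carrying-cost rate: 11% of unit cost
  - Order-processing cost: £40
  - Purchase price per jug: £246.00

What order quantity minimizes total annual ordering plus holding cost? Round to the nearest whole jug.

Holding cost per jug per year: H = 11% × £246 = £27.0600
Q* = √(2·D·S / H) = √(2·55,000·40 / 27.06) = √162,601.6 ≈ 403.24

403 jugs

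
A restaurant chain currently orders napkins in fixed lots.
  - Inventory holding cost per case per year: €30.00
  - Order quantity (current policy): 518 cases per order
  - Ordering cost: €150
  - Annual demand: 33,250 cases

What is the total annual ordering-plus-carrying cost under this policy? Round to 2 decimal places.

€17,398.38

Orders/yr = 33,250/518 = 64.189; ordering cost = 64.189 × €150 = €9,628.38
Average inventory = 518/2 = 259; holding cost = 259 × €30 = €7,770.00
Total = €9,628.38 + €7,770.00 = €17,398.38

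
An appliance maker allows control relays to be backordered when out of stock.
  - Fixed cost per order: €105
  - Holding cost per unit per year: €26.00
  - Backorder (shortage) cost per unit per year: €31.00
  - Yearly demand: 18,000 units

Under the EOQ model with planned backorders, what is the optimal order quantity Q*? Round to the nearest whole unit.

517 units

Basic EOQ = √(2·18,000·105/26) = 381.293
Backorder adjustment √((H+b)/b) = √((26+31)/31) = 1.3560
Q* = 381.293 × 1.3560 ≈ 517.03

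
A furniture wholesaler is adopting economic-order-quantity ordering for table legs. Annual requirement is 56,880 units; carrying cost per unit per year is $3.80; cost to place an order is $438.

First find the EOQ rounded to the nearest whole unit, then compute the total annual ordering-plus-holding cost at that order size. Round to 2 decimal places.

EOQ = √(2DS/H) = √(2 × 56,880 × 438 / 3.8)
    = √(13,112,336.84) ≈ 3,621.10 → Q = 3,621 units
Ordering: D/Q × S = 56,880/3,621 × $438 = $6,880.27
Holding:  Q/2 × H = 3,621/2 × $3.8 = $6,879.90
Total = $6,880.27 + $6,879.90 = $13,760.17

$13,760.17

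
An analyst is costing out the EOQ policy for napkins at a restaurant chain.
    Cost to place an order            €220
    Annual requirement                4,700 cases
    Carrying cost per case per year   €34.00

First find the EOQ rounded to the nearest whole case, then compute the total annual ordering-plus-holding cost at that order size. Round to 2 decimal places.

Q* = √(2·D·S / H) = √(2·4,700·220 / 34) = √60,823.5 ≈ 246.62 → Q = 247 cases
Orders/yr = 4,700/247 = 19.028; ordering cost = 19.028 × €220 = €4,186.23
Average inventory = 247/2 = 123.5; holding cost = 123.5 × €34 = €4,199.00
Total = €4,186.23 + €4,199.00 = €8,385.23

€8,385.23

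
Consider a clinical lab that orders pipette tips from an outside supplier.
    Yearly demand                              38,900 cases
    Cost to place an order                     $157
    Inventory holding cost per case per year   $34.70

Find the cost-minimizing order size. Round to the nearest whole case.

2DS/H = 2·38,900·157/34.7 = 352,005.76
EOQ = √352,005.76 ≈ 593.30

593 cases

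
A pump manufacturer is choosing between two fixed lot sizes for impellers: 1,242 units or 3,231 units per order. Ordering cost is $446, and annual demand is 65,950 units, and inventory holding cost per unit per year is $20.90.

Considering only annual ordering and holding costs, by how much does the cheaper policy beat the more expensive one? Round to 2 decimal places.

$6,206.11

Annual cost at Q: ordering D·S/Q plus holding Q·H/2.
TC(1,242) = (65,950/1,242)×446 + (1,242/2)×20.9 = $36,661.43
TC(3,231) = (65,950/3,231)×446 + (3,231/2)×20.9 = $42,867.54
|ΔTC| = |$36,661.43 − $42,867.54| = $6,206.11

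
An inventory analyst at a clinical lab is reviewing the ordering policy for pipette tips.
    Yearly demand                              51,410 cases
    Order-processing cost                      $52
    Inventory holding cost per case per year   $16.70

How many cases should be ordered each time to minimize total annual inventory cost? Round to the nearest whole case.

566 cases

Optimal lot size Q* = (2 × 51,410 × $52 / $16.7)^½ ≈ 565.83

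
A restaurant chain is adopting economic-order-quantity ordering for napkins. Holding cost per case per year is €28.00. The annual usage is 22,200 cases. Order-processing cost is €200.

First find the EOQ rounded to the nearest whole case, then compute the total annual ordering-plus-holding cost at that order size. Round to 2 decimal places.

EOQ = √(2DS/H) = √(2 × 22,200 × 200 / 28)
    = √(317,142.86) ≈ 563.15 → Q = 563 cases
Ordering: D/Q × S = 22,200/563 × €200 = €7,886.32
Holding:  Q/2 × H = 563/2 × €28 = €7,882.00
Total = €7,886.32 + €7,882.00 = €15,768.32

€15,768.32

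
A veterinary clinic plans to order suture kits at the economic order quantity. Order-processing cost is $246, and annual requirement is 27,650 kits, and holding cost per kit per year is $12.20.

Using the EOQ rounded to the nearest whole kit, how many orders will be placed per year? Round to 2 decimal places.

26.18 orders per year

Q* = √(2·D·S / H) = √(2·27,650·246 / 12.2) = √1,115,065.6 ≈ 1,055.97 → Q = 1,056
N = D/Q = 27,650/1,056 ≈ 26.184 orders/yr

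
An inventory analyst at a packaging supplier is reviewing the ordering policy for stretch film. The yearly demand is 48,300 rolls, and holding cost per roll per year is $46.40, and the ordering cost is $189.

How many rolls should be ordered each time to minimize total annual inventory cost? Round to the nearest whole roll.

Q* = √(2·D·S / H) = √(2·48,300·189 / 46.4) = √393,478.4 ≈ 627.28

627 rolls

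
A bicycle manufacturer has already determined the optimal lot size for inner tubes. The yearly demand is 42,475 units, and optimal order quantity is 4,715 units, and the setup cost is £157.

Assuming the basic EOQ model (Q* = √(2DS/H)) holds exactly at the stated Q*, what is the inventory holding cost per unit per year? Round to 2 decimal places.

From Q* = √(2DS/H) ⇒ Q*² = 2DS/H.
H = 2DS / Q² = 2 × 42,475 × 157 / 4,715² = 0.5999

£0.60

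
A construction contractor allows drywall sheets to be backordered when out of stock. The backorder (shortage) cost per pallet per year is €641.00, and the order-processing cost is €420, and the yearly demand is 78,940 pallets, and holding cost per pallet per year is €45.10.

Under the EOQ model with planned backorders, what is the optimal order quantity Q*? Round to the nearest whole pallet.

1,254 pallets

Basic EOQ = √(2·78,940·420/45.1) = 1,212.551
Backorder adjustment √((H+b)/b) = √((45.1+641)/641) = 1.0346
Q* = 1,212.551 × 1.0346 ≈ 1,254.48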